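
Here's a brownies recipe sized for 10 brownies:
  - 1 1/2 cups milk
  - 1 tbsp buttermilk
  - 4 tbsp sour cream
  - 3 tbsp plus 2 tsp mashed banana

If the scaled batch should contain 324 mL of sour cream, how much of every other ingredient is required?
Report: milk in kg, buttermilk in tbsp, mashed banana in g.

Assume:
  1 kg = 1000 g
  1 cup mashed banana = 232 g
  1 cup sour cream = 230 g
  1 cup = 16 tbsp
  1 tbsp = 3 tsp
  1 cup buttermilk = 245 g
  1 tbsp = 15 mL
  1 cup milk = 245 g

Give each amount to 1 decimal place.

The original recipe has 60 mL of sour cream, so the scaling factor is 324 ÷ 60 = 27/5 = 5.4.
milk: 1.5 cup × 27/5 × 245 g/cup ÷ 1000 g/kg ≈ 2.0 kg
buttermilk: 1 tbsp × 27/5 = 5.4 tbsp
mashed banana: (3 tbsp + 2 tsp = 11/3 tbsp) × 27/5 ÷ 16 tbsp/cup × 232 g/cup = 287.1 g

milk: 2.0 kg; buttermilk: 5.4 tbsp; mashed banana: 287.1 g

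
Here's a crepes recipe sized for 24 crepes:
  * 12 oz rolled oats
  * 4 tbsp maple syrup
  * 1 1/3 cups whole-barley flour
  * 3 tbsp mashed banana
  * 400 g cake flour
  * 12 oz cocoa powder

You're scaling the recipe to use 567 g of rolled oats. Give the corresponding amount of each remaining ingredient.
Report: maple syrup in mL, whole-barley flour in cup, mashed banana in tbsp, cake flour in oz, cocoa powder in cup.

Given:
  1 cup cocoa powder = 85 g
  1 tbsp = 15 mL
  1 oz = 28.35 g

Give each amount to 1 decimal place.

The original recipe has 340.2 g of rolled oats, so the scaling factor is 567 ÷ 340.2 = 5/3.
maple syrup: 4 tbsp × 5/3 × 15 mL/tbsp = 100.0 mL
whole-barley flour: 4/3 cup × 5/3 ≈ 2.2 cup
mashed banana: 3 tbsp × 5/3 = 5.0 tbsp
cake flour: 400 g × 5/3 ÷ 28.35 g/oz ≈ 23.5 oz
cocoa powder: 12 oz × 5/3 × 28.35 g/oz ÷ 85 g/cup ≈ 6.7 cup

maple syrup: 100.0 mL; whole-barley flour: 2.2 cup; mashed banana: 5.0 tbsp; cake flour: 23.5 oz; cocoa powder: 6.7 cup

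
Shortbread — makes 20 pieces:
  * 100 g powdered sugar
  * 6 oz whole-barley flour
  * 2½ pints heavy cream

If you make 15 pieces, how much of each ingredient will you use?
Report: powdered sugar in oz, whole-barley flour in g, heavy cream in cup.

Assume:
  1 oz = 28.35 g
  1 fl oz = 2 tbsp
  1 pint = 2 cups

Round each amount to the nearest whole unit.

powdered sugar: 3 oz; whole-barley flour: 128 g; heavy cream: 4 cup

Scaling factor: 15/20 = 3/4 = 0.75.
powdered sugar: 100 g × 3/4 ÷ 28.35 g/oz ≈ 3 oz
whole-barley flour: 6 oz × 3/4 × 28.35 g/oz ≈ 128 g
heavy cream: 2.5 pint × 3/4 × 2 cup/pint ≈ 4 cup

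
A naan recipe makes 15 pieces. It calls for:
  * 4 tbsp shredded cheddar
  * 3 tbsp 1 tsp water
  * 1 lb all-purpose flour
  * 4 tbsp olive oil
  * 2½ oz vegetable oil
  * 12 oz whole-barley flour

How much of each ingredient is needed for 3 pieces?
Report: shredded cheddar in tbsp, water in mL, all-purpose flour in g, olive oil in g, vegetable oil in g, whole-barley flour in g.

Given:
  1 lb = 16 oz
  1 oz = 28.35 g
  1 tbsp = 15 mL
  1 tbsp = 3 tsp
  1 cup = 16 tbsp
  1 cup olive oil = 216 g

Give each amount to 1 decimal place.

shredded cheddar: 0.8 tbsp; water: 10.0 mL; all-purpose flour: 90.7 g; olive oil: 10.8 g; vegetable oil: 14.2 g; whole-barley flour: 68.0 g

Scaling factor: 3/15 = 1/5 = 0.2.
shredded cheddar: 4 tbsp × 1/5 = 0.8 tbsp
water: (3 tbsp + 1 tsp = 10/3 tbsp) × 1/5 × 15 mL/tbsp = 10.0 mL
all-purpose flour: 1 lb × 1/5 × 16 oz/lb × 28.35 g/oz ≈ 90.7 g
olive oil: 4 tbsp × 1/5 ÷ 16 tbsp/cup × 216 g/cup = 10.8 g
vegetable oil: 2.5 oz × 1/5 × 28.35 g/oz ≈ 14.2 g
whole-barley flour: 12 oz × 1/5 × 28.35 g/oz ≈ 68.0 g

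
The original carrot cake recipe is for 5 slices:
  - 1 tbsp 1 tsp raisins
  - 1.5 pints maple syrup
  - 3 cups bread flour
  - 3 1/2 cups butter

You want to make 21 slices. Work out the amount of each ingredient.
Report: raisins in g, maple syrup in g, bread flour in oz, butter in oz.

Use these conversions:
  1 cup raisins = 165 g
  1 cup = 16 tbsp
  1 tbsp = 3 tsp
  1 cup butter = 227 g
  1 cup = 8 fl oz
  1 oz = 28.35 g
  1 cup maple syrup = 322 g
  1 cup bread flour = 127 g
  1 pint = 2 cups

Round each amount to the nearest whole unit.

Scaling factor: 21/5 = 4.2.
raisins: (1 tbsp + 1 tsp = 4/3 tbsp) × 21/5 ÷ 16 tbsp/cup × 165 g/cup ≈ 58 g
maple syrup: 1.5 pint × 21/5 × 2 cup/pint × 322 g/cup ≈ 4057 g
bread flour: 3 cup × 21/5 × 127 g/cup ÷ 28.35 g/oz ≈ 56 oz
butter: 3.5 cup × 21/5 × 227 g/cup ÷ 28.35 g/oz ≈ 118 oz

raisins: 58 g; maple syrup: 4057 g; bread flour: 56 oz; butter: 118 oz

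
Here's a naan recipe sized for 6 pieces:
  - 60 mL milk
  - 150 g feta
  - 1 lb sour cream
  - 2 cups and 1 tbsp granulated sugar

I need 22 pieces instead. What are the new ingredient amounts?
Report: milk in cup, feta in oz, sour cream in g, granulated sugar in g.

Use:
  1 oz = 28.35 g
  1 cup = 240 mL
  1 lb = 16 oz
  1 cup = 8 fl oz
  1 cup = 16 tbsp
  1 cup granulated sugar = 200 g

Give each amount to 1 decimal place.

Scaling factor: 22/6 = 11/3.
milk: 60 mL × 11/3 ÷ 240 mL/cup ≈ 0.9 cup
feta: 150 g × 11/3 ÷ 28.35 g/oz ≈ 19.4 oz
sour cream: 1 lb × 11/3 × 16 oz/lb × 28.35 g/oz = 1663.2 g
granulated sugar: (2 cup + 1 tbsp = 2.0625 cup) × 11/3 × 200 g/cup = 1512.5 g

milk: 0.9 cup; feta: 19.4 oz; sour cream: 1663.2 g; granulated sugar: 1512.5 g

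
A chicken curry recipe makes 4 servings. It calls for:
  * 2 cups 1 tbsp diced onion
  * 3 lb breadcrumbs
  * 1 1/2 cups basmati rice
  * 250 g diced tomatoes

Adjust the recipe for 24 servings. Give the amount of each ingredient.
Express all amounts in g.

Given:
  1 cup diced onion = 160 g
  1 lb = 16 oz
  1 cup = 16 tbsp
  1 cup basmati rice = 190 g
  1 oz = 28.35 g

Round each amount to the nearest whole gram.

Scaling factor: 24/4 = 6.
diced onion: (2 cup + 1 tbsp = 2.0625 cup) × 6 × 160 g/cup = 1980 g
breadcrumbs: 3 lb × 6 × 16 oz/lb × 28.35 g/oz ≈ 8165 g
basmati rice: 1.5 cup × 6 × 190 g/cup = 1710 g
diced tomatoes: 250 g × 6 = 1500 g

diced onion: 1980 g; breadcrumbs: 8165 g; basmati rice: 1710 g; diced tomatoes: 1500 g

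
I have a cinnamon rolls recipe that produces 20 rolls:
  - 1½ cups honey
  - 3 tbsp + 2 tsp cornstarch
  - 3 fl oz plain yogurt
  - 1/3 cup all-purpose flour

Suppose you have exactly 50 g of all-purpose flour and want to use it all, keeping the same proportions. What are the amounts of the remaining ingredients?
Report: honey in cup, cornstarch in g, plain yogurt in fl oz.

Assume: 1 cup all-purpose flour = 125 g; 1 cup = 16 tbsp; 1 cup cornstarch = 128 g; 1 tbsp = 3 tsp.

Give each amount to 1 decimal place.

honey: 1.8 cup; cornstarch: 35.2 g; plain yogurt: 3.6 fl oz

The original recipe has 125/3 g of all-purpose flour, so the scaling factor is 50 ÷ 125/3 = 6/5 = 1.2.
honey: 1.5 cup × 6/5 = 1.8 cup
cornstarch: (3 tbsp + 2 tsp = 11/3 tbsp) × 6/5 ÷ 16 tbsp/cup × 128 g/cup = 35.2 g
plain yogurt: 3 fl oz × 6/5 = 3.6 fl oz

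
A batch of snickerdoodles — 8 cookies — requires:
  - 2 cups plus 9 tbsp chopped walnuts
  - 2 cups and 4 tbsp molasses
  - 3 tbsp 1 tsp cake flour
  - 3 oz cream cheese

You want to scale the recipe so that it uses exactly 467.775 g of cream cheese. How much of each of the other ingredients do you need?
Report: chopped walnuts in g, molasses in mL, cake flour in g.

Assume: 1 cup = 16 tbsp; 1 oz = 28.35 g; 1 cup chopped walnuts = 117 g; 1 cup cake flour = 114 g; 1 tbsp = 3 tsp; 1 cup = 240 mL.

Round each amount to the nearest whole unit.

The original recipe has 85.05 g of cream cheese, so the scaling factor is 467.775 ÷ 85.05 = 11/2 = 5.5.
chopped walnuts: (2 cup + 9 tbsp = 2.5625 cup) × 11/2 × 117 g/cup ≈ 1649 g
molasses: (2 cup + 4 tbsp = 2.25 cup) × 11/2 × 240 mL/cup = 2970 mL
cake flour: (3 tbsp + 1 tsp = 10/3 tbsp) × 11/2 ÷ 16 tbsp/cup × 114 g/cup ≈ 131 g

chopped walnuts: 1649 g; molasses: 2970 mL; cake flour: 131 g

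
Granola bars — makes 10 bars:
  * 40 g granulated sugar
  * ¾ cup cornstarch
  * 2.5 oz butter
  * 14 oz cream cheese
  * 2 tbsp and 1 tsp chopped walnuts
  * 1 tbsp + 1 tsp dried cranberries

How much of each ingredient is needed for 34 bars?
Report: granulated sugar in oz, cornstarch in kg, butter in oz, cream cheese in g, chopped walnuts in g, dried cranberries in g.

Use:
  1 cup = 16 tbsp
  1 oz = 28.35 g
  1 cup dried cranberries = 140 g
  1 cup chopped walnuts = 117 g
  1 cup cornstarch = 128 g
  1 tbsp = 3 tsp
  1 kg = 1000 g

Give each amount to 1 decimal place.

Scaling factor: 34/10 = 17/5 = 3.4.
granulated sugar: 40 g × 17/5 ÷ 28.35 g/oz ≈ 4.8 oz
cornstarch: 0.75 cup × 17/5 × 128 g/cup ÷ 1000 g/kg ≈ 0.3 kg
butter: 2.5 oz × 17/5 = 8.5 oz
cream cheese: 14 oz × 17/5 × 28.35 g/oz ≈ 1349.5 g
chopped walnuts: (2 tbsp + 1 tsp = 7/3 tbsp) × 17/5 ÷ 16 tbsp/cup × 117 g/cup ≈ 58.0 g
dried cranberries: (1 tbsp + 1 tsp = 4/3 tbsp) × 17/5 ÷ 16 tbsp/cup × 140 g/cup ≈ 39.7 g

granulated sugar: 4.8 oz; cornstarch: 0.3 kg; butter: 8.5 oz; cream cheese: 1349.5 g; chopped walnuts: 58.0 g; dried cranberries: 39.7 g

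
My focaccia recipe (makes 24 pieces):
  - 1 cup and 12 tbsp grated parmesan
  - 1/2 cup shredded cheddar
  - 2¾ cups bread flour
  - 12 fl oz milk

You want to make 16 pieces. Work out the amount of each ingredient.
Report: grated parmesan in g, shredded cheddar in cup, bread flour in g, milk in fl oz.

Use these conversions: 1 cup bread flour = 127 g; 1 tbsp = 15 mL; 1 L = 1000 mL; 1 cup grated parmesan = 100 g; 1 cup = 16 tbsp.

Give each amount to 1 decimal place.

Scaling factor: 16/24 = 2/3.
grated parmesan: (1 cup + 12 tbsp = 1.75 cup) × 2/3 × 100 g/cup ≈ 116.7 g
shredded cheddar: 0.5 cup × 2/3 ≈ 0.3 cup
bread flour: 2.75 cup × 2/3 × 127 g/cup ≈ 232.8 g
milk: 12 fl oz × 2/3 = 8.0 fl oz

grated parmesan: 116.7 g; shredded cheddar: 0.3 cup; bread flour: 232.8 g; milk: 8.0 fl oz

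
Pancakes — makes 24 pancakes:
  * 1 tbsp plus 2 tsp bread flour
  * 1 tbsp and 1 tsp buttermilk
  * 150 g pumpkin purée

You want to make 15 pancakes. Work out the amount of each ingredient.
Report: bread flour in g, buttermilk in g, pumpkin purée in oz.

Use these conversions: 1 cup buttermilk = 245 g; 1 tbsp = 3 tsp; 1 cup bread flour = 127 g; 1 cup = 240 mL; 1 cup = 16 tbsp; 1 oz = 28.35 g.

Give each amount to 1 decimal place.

bread flour: 8.3 g; buttermilk: 12.8 g; pumpkin purée: 3.3 oz

Scaling factor: 15/24 = 5/8 = 0.625.
bread flour: (1 tbsp + 2 tsp = 5/3 tbsp) × 5/8 ÷ 16 tbsp/cup × 127 g/cup ≈ 8.3 g
buttermilk: (1 tbsp + 1 tsp = 4/3 tbsp) × 5/8 ÷ 16 tbsp/cup × 245 g/cup ≈ 12.8 g
pumpkin purée: 150 g × 5/8 ÷ 28.35 g/oz ≈ 3.3 oz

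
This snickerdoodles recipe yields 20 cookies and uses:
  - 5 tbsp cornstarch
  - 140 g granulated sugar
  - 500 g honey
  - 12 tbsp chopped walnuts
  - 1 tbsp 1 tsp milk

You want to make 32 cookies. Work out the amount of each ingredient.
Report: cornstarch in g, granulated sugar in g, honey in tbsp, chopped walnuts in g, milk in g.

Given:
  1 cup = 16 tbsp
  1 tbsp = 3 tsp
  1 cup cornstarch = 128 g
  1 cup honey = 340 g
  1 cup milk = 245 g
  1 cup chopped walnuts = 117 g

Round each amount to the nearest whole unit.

cornstarch: 64 g; granulated sugar: 224 g; honey: 38 tbsp; chopped walnuts: 140 g; milk: 33 g

Scaling factor: 32/20 = 8/5 = 1.6.
cornstarch: 5 tbsp × 8/5 ÷ 16 tbsp/cup × 128 g/cup = 64 g
granulated sugar: 140 g × 8/5 = 224 g
honey: 500 g × 8/5 ÷ 340 g/cup × 16 tbsp/cup ≈ 38 tbsp
chopped walnuts: 12 tbsp × 8/5 ÷ 16 tbsp/cup × 117 g/cup ≈ 140 g
milk: (1 tbsp + 1 tsp = 4/3 tbsp) × 8/5 ÷ 16 tbsp/cup × 245 g/cup ≈ 33 g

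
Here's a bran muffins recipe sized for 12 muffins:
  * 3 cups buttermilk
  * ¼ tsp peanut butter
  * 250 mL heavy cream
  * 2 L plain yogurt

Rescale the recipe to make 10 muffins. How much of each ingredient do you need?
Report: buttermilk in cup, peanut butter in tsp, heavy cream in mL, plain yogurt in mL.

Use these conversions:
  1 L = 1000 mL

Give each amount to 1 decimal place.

Scaling factor: 10/12 = 5/6.
buttermilk: 3 cup × 5/6 = 2.5 cup
peanut butter: 0.25 tsp × 5/6 ≈ 0.2 tsp
heavy cream: 250 mL × 5/6 ≈ 208.3 mL
plain yogurt: 2 L × 5/6 × 1000 mL/L ≈ 1666.7 mL

buttermilk: 2.5 cup; peanut butter: 0.2 tsp; heavy cream: 208.3 mL; plain yogurt: 1666.7 mL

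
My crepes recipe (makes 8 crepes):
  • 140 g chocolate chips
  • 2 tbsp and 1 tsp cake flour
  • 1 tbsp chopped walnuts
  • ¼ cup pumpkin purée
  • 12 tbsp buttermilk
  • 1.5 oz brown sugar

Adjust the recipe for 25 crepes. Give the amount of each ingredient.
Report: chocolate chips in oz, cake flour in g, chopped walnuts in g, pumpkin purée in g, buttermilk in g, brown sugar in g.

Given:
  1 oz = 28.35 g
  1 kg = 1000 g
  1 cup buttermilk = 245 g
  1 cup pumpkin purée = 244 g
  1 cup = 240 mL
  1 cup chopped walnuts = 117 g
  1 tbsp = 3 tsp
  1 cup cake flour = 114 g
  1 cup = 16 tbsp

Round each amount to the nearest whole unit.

Scaling factor: 25/8 = 3.125.
chocolate chips: 140 g × 25/8 ÷ 28.35 g/oz ≈ 15 oz
cake flour: (2 tbsp + 1 tsp = 7/3 tbsp) × 25/8 ÷ 16 tbsp/cup × 114 g/cup ≈ 52 g
chopped walnuts: 1 tbsp × 25/8 ÷ 16 tbsp/cup × 117 g/cup ≈ 23 g
pumpkin purée: 0.25 cup × 25/8 × 244 g/cup ≈ 191 g
buttermilk: 12 tbsp × 25/8 ÷ 16 tbsp/cup × 245 g/cup ≈ 574 g
brown sugar: 1.5 oz × 25/8 × 28.35 g/oz ≈ 133 g

chocolate chips: 15 oz; cake flour: 52 g; chopped walnuts: 23 g; pumpkin purée: 191 g; buttermilk: 574 g; brown sugar: 133 g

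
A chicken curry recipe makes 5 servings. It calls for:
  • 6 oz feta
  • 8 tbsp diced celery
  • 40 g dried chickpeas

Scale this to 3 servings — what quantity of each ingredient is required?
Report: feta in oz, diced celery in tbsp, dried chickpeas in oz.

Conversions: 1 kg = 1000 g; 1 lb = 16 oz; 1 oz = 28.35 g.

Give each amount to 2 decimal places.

feta: 3.60 oz; diced celery: 4.80 tbsp; dried chickpeas: 0.85 oz

Scaling factor: 3/5 = 0.6.
feta: 6 oz × 3/5 = 3.60 oz
diced celery: 8 tbsp × 3/5 = 4.80 tbsp
dried chickpeas: 40 g × 3/5 ÷ 28.35 g/oz ≈ 0.85 oz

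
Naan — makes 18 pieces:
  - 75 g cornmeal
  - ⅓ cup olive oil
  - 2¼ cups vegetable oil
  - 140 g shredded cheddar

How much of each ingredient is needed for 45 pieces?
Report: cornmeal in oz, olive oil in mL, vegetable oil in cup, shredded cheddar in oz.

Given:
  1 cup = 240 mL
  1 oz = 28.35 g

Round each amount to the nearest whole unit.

cornmeal: 7 oz; olive oil: 200 mL; vegetable oil: 6 cup; shredded cheddar: 12 oz

Scaling factor: 45/18 = 5/2 = 2.5.
cornmeal: 75 g × 5/2 ÷ 28.35 g/oz ≈ 7 oz
olive oil: 1/3 cup × 5/2 × 240 mL/cup = 200 mL
vegetable oil: 2.25 cup × 5/2 ≈ 6 cup
shredded cheddar: 140 g × 5/2 ÷ 28.35 g/oz ≈ 12 oz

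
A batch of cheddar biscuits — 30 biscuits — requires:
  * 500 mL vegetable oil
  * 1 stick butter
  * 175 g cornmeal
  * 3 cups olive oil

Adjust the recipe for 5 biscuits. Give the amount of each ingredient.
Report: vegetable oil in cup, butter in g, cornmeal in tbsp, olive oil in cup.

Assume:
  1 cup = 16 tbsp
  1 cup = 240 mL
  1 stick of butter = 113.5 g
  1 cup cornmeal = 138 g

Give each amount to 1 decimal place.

Scaling factor: 5/30 = 1/6.
vegetable oil: 500 mL × 1/6 ÷ 240 mL/cup ≈ 0.3 cup
butter: 1 stick × 1/6 × 113.5 g/stick ≈ 18.9 g
cornmeal: 175 g × 1/6 ÷ 138 g/cup × 16 tbsp/cup ≈ 3.4 tbsp
olive oil: 3 cup × 1/6 = 0.5 cup

vegetable oil: 0.3 cup; butter: 18.9 g; cornmeal: 3.4 tbsp; olive oil: 0.5 cup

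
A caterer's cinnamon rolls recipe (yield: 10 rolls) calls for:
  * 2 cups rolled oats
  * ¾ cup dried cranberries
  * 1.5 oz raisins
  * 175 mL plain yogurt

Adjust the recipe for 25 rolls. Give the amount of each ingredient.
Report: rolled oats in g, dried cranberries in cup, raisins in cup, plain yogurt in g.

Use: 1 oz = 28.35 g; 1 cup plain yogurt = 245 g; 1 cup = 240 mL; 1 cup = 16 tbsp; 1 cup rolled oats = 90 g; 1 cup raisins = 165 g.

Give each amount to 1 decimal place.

Scaling factor: 25/10 = 5/2 = 2.5.
rolled oats: 2 cup × 5/2 × 90 g/cup = 450.0 g
dried cranberries: 0.75 cup × 5/2 ≈ 1.9 cup
raisins: 1.5 oz × 5/2 × 28.35 g/oz ÷ 165 g/cup ≈ 0.6 cup
plain yogurt: 175 mL × 5/2 ÷ 240 mL/cup × 245 g/cup ≈ 446.6 g

rolled oats: 450.0 g; dried cranberries: 1.9 cup; raisins: 0.6 cup; plain yogurt: 446.6 g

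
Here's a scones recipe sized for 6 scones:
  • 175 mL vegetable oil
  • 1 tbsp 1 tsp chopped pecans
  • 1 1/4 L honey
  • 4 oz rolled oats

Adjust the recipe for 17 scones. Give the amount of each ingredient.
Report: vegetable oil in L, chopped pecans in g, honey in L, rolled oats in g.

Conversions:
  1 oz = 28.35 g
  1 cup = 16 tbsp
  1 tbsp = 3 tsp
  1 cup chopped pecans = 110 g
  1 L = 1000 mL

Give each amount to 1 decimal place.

vegetable oil: 0.5 L; chopped pecans: 26.0 g; honey: 3.5 L; rolled oats: 321.3 g

Scaling factor: 17/6.
vegetable oil: 175 mL × 17/6 ÷ 1000 mL/L ≈ 0.5 L
chopped pecans: (1 tbsp + 1 tsp = 4/3 tbsp) × 17/6 ÷ 16 tbsp/cup × 110 g/cup ≈ 26.0 g
honey: 1.25 L × 17/6 ≈ 3.5 L
rolled oats: 4 oz × 17/6 × 28.35 g/oz = 321.3 g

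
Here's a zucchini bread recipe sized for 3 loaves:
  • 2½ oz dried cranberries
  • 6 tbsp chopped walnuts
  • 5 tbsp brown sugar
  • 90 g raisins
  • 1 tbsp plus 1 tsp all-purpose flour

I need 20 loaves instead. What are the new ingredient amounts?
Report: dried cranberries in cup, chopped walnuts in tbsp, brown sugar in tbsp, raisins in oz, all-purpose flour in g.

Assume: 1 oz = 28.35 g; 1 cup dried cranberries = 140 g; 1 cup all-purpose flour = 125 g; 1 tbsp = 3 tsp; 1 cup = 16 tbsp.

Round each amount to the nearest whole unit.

dried cranberries: 3 cup; chopped walnuts: 40 tbsp; brown sugar: 33 tbsp; raisins: 21 oz; all-purpose flour: 69 g

Scaling factor: 20/3.
dried cranberries: 2.5 oz × 20/3 × 28.35 g/oz ÷ 140 g/cup ≈ 3 cup
chopped walnuts: 6 tbsp × 20/3 = 40 tbsp
brown sugar: 5 tbsp × 20/3 ≈ 33 tbsp
raisins: 90 g × 20/3 ÷ 28.35 g/oz ≈ 21 oz
all-purpose flour: (1 tbsp + 1 tsp = 4/3 tbsp) × 20/3 ÷ 16 tbsp/cup × 125 g/cup ≈ 69 g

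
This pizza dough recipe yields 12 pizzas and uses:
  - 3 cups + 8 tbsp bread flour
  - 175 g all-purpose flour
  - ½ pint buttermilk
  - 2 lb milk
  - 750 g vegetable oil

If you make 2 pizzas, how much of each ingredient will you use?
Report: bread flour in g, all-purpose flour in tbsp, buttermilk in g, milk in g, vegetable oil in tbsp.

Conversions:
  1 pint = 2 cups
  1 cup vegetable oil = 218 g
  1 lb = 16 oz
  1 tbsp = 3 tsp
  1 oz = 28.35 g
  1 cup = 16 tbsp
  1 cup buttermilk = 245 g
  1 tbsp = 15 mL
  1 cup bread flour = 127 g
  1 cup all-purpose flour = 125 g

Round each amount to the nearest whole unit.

bread flour: 74 g; all-purpose flour: 4 tbsp; buttermilk: 41 g; milk: 151 g; vegetable oil: 9 tbsp

Scaling factor: 2/12 = 1/6.
bread flour: (3 cup + 8 tbsp = 3.5 cup) × 1/6 × 127 g/cup ≈ 74 g
all-purpose flour: 175 g × 1/6 ÷ 125 g/cup × 16 tbsp/cup ≈ 4 tbsp
buttermilk: 0.5 pint × 1/6 × 2 cup/pint × 245 g/cup ≈ 41 g
milk: 2 lb × 1/6 × 16 oz/lb × 28.35 g/oz ≈ 151 g
vegetable oil: 750 g × 1/6 ÷ 218 g/cup × 16 tbsp/cup ≈ 9 tbsp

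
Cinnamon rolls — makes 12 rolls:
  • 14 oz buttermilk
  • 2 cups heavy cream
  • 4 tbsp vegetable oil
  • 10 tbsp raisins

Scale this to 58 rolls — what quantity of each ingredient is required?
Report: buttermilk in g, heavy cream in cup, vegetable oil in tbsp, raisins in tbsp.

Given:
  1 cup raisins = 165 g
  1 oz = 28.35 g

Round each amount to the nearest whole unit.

buttermilk: 1918 g; heavy cream: 10 cup; vegetable oil: 19 tbsp; raisins: 48 tbsp

Scaling factor: 58/12 = 29/6.
buttermilk: 14 oz × 29/6 × 28.35 g/oz ≈ 1918 g
heavy cream: 2 cup × 29/6 ≈ 10 cup
vegetable oil: 4 tbsp × 29/6 ≈ 19 tbsp
raisins: 10 tbsp × 29/6 ≈ 48 tbsp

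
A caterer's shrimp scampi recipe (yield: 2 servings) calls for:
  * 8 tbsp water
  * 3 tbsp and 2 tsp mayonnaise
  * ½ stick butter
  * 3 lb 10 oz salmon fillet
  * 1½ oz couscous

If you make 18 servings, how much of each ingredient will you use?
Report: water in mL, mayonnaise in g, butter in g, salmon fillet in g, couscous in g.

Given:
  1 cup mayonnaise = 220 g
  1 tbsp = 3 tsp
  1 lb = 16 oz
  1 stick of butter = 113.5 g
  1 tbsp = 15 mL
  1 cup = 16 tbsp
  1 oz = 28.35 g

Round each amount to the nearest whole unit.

water: 1080 mL; mayonnaise: 454 g; butter: 511 g; salmon fillet: 14799 g; couscous: 383 g

Scaling factor: 18/2 = 9.
water: 8 tbsp × 9 × 15 mL/tbsp = 1080 mL
mayonnaise: (3 tbsp + 2 tsp = 11/3 tbsp) × 9 ÷ 16 tbsp/cup × 220 g/cup ≈ 454 g
butter: 0.5 stick × 9 × 113.5 g/stick ≈ 511 g
salmon fillet: (3 lb + 10 oz = 3.625 lb) × 9 × 16 oz/lb × 28.35 g/oz ≈ 14799 g
couscous: 1.5 oz × 9 × 28.35 g/oz ≈ 383 g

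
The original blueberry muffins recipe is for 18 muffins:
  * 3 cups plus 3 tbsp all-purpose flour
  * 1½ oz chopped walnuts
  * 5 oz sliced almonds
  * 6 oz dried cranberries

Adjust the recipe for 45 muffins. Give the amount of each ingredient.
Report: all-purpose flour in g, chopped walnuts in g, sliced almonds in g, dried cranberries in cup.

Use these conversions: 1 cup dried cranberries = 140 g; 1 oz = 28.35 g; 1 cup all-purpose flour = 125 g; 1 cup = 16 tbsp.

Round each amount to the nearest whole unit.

Scaling factor: 45/18 = 5/2 = 2.5.
all-purpose flour: (3 cup + 3 tbsp = 3.1875 cup) × 5/2 × 125 g/cup ≈ 996 g
chopped walnuts: 1.5 oz × 5/2 × 28.35 g/oz ≈ 106 g
sliced almonds: 5 oz × 5/2 × 28.35 g/oz ≈ 354 g
dried cranberries: 6 oz × 5/2 × 28.35 g/oz ÷ 140 g/cup ≈ 3 cup

all-purpose flour: 996 g; chopped walnuts: 106 g; sliced almonds: 354 g; dried cranberries: 3 cup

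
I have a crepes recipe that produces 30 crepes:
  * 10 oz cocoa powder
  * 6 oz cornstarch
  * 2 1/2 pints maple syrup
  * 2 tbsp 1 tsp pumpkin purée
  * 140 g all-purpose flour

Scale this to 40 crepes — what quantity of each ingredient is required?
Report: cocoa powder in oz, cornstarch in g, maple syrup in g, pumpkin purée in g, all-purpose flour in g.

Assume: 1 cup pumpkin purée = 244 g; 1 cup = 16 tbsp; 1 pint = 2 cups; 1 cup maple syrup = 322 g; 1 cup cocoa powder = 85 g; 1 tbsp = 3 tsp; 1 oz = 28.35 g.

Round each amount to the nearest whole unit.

Scaling factor: 40/30 = 4/3.
cocoa powder: 10 oz × 4/3 ≈ 13 oz
cornstarch: 6 oz × 4/3 × 28.35 g/oz ≈ 227 g
maple syrup: 2.5 pint × 4/3 × 2 cup/pint × 322 g/cup ≈ 2147 g
pumpkin purée: (2 tbsp + 1 tsp = 7/3 tbsp) × 4/3 ÷ 16 tbsp/cup × 244 g/cup ≈ 47 g
all-purpose flour: 140 g × 4/3 ≈ 187 g

cocoa powder: 13 oz; cornstarch: 227 g; maple syrup: 2147 g; pumpkin purée: 47 g; all-purpose flour: 187 g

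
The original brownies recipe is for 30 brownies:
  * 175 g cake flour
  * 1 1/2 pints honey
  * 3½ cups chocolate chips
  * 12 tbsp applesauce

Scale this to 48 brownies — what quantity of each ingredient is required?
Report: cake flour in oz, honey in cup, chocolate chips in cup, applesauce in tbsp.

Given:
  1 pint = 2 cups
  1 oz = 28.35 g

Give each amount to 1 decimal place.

Scaling factor: 48/30 = 8/5 = 1.6.
cake flour: 175 g × 8/5 ÷ 28.35 g/oz ≈ 9.9 oz
honey: 1.5 pint × 8/5 × 2 cup/pint = 4.8 cup
chocolate chips: 3.5 cup × 8/5 = 5.6 cup
applesauce: 12 tbsp × 8/5 = 19.2 tbsp

cake flour: 9.9 oz; honey: 4.8 cup; chocolate chips: 5.6 cup; applesauce: 19.2 tbsp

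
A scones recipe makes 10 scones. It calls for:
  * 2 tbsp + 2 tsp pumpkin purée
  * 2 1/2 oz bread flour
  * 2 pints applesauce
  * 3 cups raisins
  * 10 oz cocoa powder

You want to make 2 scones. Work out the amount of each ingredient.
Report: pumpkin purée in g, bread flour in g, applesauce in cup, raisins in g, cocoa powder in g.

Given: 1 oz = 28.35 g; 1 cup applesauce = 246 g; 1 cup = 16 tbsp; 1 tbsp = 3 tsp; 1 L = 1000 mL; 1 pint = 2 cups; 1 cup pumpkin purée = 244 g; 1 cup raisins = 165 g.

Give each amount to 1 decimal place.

pumpkin purée: 8.1 g; bread flour: 14.2 g; applesauce: 0.8 cup; raisins: 99.0 g; cocoa powder: 56.7 g

Scaling factor: 2/10 = 1/5 = 0.2.
pumpkin purée: (2 tbsp + 2 tsp = 8/3 tbsp) × 1/5 ÷ 16 tbsp/cup × 244 g/cup ≈ 8.1 g
bread flour: 2.5 oz × 1/5 × 28.35 g/oz ≈ 14.2 g
applesauce: 2 pint × 1/5 × 2 cup/pint = 0.8 cup
raisins: 3 cup × 1/5 × 165 g/cup = 99.0 g
cocoa powder: 10 oz × 1/5 × 28.35 g/oz = 56.7 g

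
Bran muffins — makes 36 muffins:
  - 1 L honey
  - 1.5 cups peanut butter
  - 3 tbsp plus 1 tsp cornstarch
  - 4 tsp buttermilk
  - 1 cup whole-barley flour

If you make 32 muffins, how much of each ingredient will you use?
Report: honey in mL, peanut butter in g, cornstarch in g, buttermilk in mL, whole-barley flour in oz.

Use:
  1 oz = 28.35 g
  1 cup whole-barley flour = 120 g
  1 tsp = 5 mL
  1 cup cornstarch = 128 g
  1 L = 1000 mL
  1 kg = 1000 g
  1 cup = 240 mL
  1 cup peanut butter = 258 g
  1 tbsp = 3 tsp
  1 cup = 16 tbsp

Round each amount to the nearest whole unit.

honey: 889 mL; peanut butter: 344 g; cornstarch: 24 g; buttermilk: 18 mL; whole-barley flour: 4 oz

Scaling factor: 32/36 = 8/9.
honey: 1 L × 8/9 × 1000 mL/L ≈ 889 mL
peanut butter: 1.5 cup × 8/9 × 258 g/cup = 344 g
cornstarch: (3 tbsp + 1 tsp = 10/3 tbsp) × 8/9 ÷ 16 tbsp/cup × 128 g/cup ≈ 24 g
buttermilk: 4 tsp × 8/9 × 5 mL/tsp ≈ 18 mL
whole-barley flour: 1 cup × 8/9 × 120 g/cup ÷ 28.35 g/oz ≈ 4 oz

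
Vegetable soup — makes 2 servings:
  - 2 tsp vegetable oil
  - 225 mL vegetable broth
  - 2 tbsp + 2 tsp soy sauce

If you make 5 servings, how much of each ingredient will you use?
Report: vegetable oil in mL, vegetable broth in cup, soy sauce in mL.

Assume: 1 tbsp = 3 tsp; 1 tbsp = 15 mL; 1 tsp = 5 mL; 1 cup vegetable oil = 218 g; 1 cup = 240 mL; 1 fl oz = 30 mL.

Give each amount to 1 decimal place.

Scaling factor: 5/2 = 2.5.
vegetable oil: 2 tsp × 5/2 × 5 mL/tsp = 25.0 mL
vegetable broth: 225 mL × 5/2 ÷ 240 mL/cup ≈ 2.3 cup
soy sauce: (2 tbsp + 2 tsp = 8/3 tbsp) × 5/2 × 15 mL/tbsp = 100.0 mL

vegetable oil: 25.0 mL; vegetable broth: 2.3 cup; soy sauce: 100.0 mL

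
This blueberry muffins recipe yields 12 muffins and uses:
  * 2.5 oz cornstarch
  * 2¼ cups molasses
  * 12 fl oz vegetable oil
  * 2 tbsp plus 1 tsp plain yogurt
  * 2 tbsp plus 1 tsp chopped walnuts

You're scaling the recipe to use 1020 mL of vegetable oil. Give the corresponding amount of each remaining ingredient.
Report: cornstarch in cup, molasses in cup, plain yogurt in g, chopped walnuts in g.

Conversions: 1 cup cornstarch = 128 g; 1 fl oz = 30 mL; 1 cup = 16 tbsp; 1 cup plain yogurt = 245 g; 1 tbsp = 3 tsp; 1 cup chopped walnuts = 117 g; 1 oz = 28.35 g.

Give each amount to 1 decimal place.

The original recipe has 360 mL of vegetable oil, so the scaling factor is 1020 ÷ 360 = 17/6.
cornstarch: 2.5 oz × 17/6 × 28.35 g/oz ÷ 128 g/cup ≈ 1.6 cup
molasses: 2.25 cup × 17/6 ≈ 6.4 cup
plain yogurt: (2 tbsp + 1 tsp = 7/3 tbsp) × 17/6 ÷ 16 tbsp/cup × 245 g/cup ≈ 101.2 g
chopped walnuts: (2 tbsp + 1 tsp = 7/3 tbsp) × 17/6 ÷ 16 tbsp/cup × 117 g/cup ≈ 48.3 g

cornstarch: 1.6 cup; molasses: 6.4 cup; plain yogurt: 101.2 g; chopped walnuts: 48.3 g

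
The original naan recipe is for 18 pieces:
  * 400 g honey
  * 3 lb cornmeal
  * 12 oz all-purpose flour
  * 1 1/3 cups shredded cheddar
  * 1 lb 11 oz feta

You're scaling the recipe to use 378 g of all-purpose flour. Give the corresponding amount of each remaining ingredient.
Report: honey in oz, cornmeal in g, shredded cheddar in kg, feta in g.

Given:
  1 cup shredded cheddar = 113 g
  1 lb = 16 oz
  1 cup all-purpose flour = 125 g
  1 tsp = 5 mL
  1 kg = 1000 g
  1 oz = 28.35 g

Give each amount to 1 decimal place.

The original recipe has 340.2 g of all-purpose flour, so the scaling factor is 378 ÷ 340.2 = 10/9.
honey: 400 g × 10/9 ÷ 28.35 g/oz ≈ 15.7 oz
cornmeal: 3 lb × 10/9 × 16 oz/lb × 28.35 g/oz = 1512.0 g
shredded cheddar: 4/3 cup × 10/9 × 113 g/cup ÷ 1000 g/kg ≈ 0.2 kg
feta: (1 lb + 11 oz = 1.6875 lb) × 10/9 × 16 oz/lb × 28.35 g/oz = 850.5 g

honey: 15.7 oz; cornmeal: 1512.0 g; shredded cheddar: 0.2 kg; feta: 850.5 g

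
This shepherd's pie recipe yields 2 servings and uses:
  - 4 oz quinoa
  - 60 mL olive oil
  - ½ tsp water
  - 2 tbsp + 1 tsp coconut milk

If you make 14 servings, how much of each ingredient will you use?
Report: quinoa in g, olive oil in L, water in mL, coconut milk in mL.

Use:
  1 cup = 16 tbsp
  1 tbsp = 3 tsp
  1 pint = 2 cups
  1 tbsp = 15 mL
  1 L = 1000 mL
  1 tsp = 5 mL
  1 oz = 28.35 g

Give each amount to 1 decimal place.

quinoa: 793.8 g; olive oil: 0.4 L; water: 17.5 mL; coconut milk: 245.0 mL

Scaling factor: 14/2 = 7.
quinoa: 4 oz × 7 × 28.35 g/oz = 793.8 g
olive oil: 60 mL × 7 ÷ 1000 mL/L ≈ 0.4 L
water: 0.5 tsp × 7 × 5 mL/tsp = 17.5 mL
coconut milk: (2 tbsp + 1 tsp = 7/3 tbsp) × 7 × 15 mL/tbsp = 245.0 mL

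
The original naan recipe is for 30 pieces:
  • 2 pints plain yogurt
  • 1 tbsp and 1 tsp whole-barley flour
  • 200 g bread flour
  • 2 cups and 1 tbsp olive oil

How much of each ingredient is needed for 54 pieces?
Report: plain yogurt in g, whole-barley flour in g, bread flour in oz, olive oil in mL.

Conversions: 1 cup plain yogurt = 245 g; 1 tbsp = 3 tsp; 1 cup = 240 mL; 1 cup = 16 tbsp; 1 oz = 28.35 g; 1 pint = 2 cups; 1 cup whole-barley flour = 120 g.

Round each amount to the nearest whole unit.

plain yogurt: 1764 g; whole-barley flour: 18 g; bread flour: 13 oz; olive oil: 891 mL

Scaling factor: 54/30 = 9/5 = 1.8.
plain yogurt: 2 pint × 9/5 × 2 cup/pint × 245 g/cup = 1764 g
whole-barley flour: (1 tbsp + 1 tsp = 4/3 tbsp) × 9/5 ÷ 16 tbsp/cup × 120 g/cup = 18 g
bread flour: 200 g × 9/5 ÷ 28.35 g/oz ≈ 13 oz
olive oil: (2 cup + 1 tbsp = 2.0625 cup) × 9/5 × 240 mL/cup = 891 mL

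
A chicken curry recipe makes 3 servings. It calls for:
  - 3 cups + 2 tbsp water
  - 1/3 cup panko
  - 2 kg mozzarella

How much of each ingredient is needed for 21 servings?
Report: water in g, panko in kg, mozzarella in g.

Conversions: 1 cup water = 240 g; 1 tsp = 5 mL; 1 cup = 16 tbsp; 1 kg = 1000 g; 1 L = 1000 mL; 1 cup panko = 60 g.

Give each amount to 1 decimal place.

water: 5250.0 g; panko: 0.1 kg; mozzarella: 14000.0 g

Scaling factor: 21/3 = 7.
water: (3 cup + 2 tbsp = 3.125 cup) × 7 × 240 g/cup = 5250.0 g
panko: 1/3 cup × 7 × 60 g/cup ÷ 1000 g/kg ≈ 0.1 kg
mozzarella: 2 kg × 7 × 1000 g/kg = 14000.0 g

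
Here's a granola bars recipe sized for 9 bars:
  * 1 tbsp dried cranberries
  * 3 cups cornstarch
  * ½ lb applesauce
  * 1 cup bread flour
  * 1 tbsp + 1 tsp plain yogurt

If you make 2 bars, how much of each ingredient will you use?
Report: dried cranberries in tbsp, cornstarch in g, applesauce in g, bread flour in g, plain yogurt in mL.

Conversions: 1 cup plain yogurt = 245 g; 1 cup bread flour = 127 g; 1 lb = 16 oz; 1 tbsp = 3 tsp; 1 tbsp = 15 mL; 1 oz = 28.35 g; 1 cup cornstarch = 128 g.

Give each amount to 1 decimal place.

dried cranberries: 0.2 tbsp; cornstarch: 85.3 g; applesauce: 50.4 g; bread flour: 28.2 g; plain yogurt: 4.4 mL

Scaling factor: 2/9.
dried cranberries: 1 tbsp × 2/9 ≈ 0.2 tbsp
cornstarch: 3 cup × 2/9 × 128 g/cup ≈ 85.3 g
applesauce: 0.5 lb × 2/9 × 16 oz/lb × 28.35 g/oz = 50.4 g
bread flour: 1 cup × 2/9 × 127 g/cup ≈ 28.2 g
plain yogurt: (1 tbsp + 1 tsp = 4/3 tbsp) × 2/9 × 15 mL/tbsp ≈ 4.4 mL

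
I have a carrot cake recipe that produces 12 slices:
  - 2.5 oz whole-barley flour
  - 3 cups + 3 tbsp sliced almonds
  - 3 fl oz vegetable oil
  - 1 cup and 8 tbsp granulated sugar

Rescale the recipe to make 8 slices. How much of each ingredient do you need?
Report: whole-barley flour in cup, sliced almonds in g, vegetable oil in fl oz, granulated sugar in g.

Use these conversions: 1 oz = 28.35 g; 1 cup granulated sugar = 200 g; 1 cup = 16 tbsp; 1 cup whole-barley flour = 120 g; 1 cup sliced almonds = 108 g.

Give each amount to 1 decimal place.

Scaling factor: 8/12 = 2/3.
whole-barley flour: 2.5 oz × 2/3 × 28.35 g/oz ÷ 120 g/cup ≈ 0.4 cup
sliced almonds: (3 cup + 3 tbsp = 3.1875 cup) × 2/3 × 108 g/cup = 229.5 g
vegetable oil: 3 fl oz × 2/3 = 2.0 fl oz
granulated sugar: (1 cup + 8 tbsp = 1.5 cup) × 2/3 × 200 g/cup = 200.0 g

whole-barley flour: 0.4 cup; sliced almonds: 229.5 g; vegetable oil: 2.0 fl oz; granulated sugar: 200.0 g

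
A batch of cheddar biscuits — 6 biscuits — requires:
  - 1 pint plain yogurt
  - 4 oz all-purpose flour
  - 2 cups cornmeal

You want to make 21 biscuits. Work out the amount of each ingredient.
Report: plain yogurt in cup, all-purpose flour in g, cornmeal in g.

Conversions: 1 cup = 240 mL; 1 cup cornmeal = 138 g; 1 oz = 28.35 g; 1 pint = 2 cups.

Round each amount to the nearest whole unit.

Scaling factor: 21/6 = 7/2 = 3.5.
plain yogurt: 1 pint × 7/2 × 2 cup/pint = 7 cup
all-purpose flour: 4 oz × 7/2 × 28.35 g/oz ≈ 397 g
cornmeal: 2 cup × 7/2 × 138 g/cup = 966 g

plain yogurt: 7 cup; all-purpose flour: 397 g; cornmeal: 966 g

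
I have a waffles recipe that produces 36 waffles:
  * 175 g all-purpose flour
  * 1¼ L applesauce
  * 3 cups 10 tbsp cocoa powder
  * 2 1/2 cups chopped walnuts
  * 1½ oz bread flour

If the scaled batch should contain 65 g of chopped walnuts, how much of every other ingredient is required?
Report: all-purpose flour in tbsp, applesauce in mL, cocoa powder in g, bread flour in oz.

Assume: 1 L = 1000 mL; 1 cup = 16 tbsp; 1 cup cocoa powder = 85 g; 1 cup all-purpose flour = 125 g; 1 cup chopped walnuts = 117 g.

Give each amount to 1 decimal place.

all-purpose flour: 5.0 tbsp; applesauce: 277.8 mL; cocoa powder: 68.5 g; bread flour: 0.3 oz

The original recipe has 292.5 g of chopped walnuts, so the scaling factor is 65 ÷ 292.5 = 2/9.
all-purpose flour: 175 g × 2/9 ÷ 125 g/cup × 16 tbsp/cup ≈ 5.0 tbsp
applesauce: 1.25 L × 2/9 × 1000 mL/L ≈ 277.8 mL
cocoa powder: (3 cup + 10 tbsp = 3.625 cup) × 2/9 × 85 g/cup ≈ 68.5 g
bread flour: 1.5 oz × 2/9 ≈ 0.3 oz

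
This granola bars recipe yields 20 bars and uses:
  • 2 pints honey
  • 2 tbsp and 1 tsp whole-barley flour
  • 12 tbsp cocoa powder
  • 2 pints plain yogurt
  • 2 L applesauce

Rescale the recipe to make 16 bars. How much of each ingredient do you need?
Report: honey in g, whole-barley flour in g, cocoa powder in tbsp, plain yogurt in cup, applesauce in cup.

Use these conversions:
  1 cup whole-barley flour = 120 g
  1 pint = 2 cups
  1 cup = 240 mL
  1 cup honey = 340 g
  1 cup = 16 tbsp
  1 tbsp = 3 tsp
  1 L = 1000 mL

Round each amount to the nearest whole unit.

honey: 1088 g; whole-barley flour: 14 g; cocoa powder: 10 tbsp; plain yogurt: 3 cup; applesauce: 7 cup

Scaling factor: 16/20 = 4/5 = 0.8.
honey: 2 pint × 4/5 × 2 cup/pint × 340 g/cup = 1088 g
whole-barley flour: (2 tbsp + 1 tsp = 7/3 tbsp) × 4/5 ÷ 16 tbsp/cup × 120 g/cup = 14 g
cocoa powder: 12 tbsp × 4/5 ≈ 10 tbsp
plain yogurt: 2 pint × 4/5 × 2 cup/pint ≈ 3 cup
applesauce: 2 L × 4/5 × 1000 mL/L ÷ 240 mL/cup ≈ 7 cup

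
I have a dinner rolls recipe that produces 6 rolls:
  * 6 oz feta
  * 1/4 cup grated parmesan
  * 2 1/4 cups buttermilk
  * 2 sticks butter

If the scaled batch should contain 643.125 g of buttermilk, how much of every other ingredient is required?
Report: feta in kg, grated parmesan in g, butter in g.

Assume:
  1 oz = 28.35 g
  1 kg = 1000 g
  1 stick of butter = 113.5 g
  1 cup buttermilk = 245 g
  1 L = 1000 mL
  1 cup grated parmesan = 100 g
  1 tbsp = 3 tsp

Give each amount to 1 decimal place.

feta: 0.2 kg; grated parmesan: 29.2 g; butter: 264.8 g

The original recipe has 551.25 g of buttermilk, so the scaling factor is 643.125 ÷ 551.25 = 7/6.
feta: 6 oz × 7/6 × 28.35 g/oz ÷ 1000 g/kg ≈ 0.2 kg
grated parmesan: 0.25 cup × 7/6 × 100 g/cup ≈ 29.2 g
butter: 2 stick × 7/6 × 113.5 g/stick ≈ 264.8 g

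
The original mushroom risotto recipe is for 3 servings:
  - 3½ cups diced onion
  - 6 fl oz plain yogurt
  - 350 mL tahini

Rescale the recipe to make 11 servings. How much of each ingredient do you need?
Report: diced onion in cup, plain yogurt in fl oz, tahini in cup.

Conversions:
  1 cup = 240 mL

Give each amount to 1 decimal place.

diced onion: 12.8 cup; plain yogurt: 22.0 fl oz; tahini: 5.3 cup

Scaling factor: 11/3.
diced onion: 3.5 cup × 11/3 ≈ 12.8 cup
plain yogurt: 6 fl oz × 11/3 = 22.0 fl oz
tahini: 350 mL × 11/3 ÷ 240 mL/cup ≈ 5.3 cup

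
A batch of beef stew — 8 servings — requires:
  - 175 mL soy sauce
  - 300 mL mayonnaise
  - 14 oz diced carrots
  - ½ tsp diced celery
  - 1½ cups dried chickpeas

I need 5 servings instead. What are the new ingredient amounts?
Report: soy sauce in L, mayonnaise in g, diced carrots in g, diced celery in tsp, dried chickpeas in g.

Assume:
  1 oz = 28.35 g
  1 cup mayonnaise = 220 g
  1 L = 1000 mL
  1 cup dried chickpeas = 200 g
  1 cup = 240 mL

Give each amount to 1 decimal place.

soy sauce: 0.1 L; mayonnaise: 171.9 g; diced carrots: 248.1 g; diced celery: 0.3 tsp; dried chickpeas: 187.5 g

Scaling factor: 5/8 = 0.625.
soy sauce: 175 mL × 5/8 ÷ 1000 mL/L ≈ 0.1 L
mayonnaise: 300 mL × 5/8 ÷ 240 mL/cup × 220 g/cup ≈ 171.9 g
diced carrots: 14 oz × 5/8 × 28.35 g/oz ≈ 248.1 g
diced celery: 0.5 tsp × 5/8 ≈ 0.3 tsp
dried chickpeas: 1.5 cup × 5/8 × 200 g/cup = 187.5 g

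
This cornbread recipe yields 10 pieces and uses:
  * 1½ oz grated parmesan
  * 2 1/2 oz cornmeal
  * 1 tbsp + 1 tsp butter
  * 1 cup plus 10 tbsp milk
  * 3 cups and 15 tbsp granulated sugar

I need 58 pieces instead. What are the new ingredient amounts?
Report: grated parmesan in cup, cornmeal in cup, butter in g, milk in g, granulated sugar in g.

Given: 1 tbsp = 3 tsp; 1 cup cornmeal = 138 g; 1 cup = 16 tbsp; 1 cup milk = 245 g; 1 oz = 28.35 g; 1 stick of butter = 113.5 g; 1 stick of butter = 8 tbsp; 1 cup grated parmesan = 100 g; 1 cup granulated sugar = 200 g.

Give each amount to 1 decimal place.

grated parmesan: 2.5 cup; cornmeal: 3.0 cup; butter: 109.7 g; milk: 2309.1 g; granulated sugar: 4567.5 g

Scaling factor: 58/10 = 29/5 = 5.8.
grated parmesan: 1.5 oz × 29/5 × 28.35 g/oz ÷ 100 g/cup ≈ 2.5 cup
cornmeal: 2.5 oz × 29/5 × 28.35 g/oz ÷ 138 g/cup ≈ 3.0 cup
butter: (1 tbsp + 1 tsp = 4/3 tbsp) × 29/5 ÷ 8 tbsp/stick × 113.5 g/stick ≈ 109.7 g
milk: (1 cup + 10 tbsp = 1.625 cup) × 29/5 × 245 g/cup ≈ 2309.1 g
granulated sugar: (3 cup + 15 tbsp = 3.9375 cup) × 29/5 × 200 g/cup = 4567.5 g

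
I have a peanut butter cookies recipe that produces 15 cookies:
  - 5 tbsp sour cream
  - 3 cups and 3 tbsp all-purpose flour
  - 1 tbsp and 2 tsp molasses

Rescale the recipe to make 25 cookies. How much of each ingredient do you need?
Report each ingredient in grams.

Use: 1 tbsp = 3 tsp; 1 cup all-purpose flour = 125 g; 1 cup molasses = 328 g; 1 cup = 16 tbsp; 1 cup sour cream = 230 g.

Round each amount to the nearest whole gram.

sour cream: 120 g; all-purpose flour: 664 g; molasses: 57 g

Scaling factor: 25/15 = 5/3.
sour cream: 5 tbsp × 5/3 ÷ 16 tbsp/cup × 230 g/cup ≈ 120 g
all-purpose flour: (3 cup + 3 tbsp = 3.1875 cup) × 5/3 × 125 g/cup ≈ 664 g
molasses: (1 tbsp + 2 tsp = 5/3 tbsp) × 5/3 ÷ 16 tbsp/cup × 328 g/cup ≈ 57 g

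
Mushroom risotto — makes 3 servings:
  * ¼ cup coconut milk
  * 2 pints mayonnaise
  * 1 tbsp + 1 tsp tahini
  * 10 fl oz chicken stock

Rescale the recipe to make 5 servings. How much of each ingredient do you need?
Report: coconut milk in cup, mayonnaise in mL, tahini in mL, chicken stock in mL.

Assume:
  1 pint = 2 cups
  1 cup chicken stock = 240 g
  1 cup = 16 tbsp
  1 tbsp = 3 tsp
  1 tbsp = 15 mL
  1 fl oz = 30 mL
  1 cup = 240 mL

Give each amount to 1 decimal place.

coconut milk: 0.4 cup; mayonnaise: 1600.0 mL; tahini: 33.3 mL; chicken stock: 500.0 mL

Scaling factor: 5/3.
coconut milk: 0.25 cup × 5/3 ≈ 0.4 cup
mayonnaise: 2 pint × 5/3 × 2 cup/pint × 240 mL/cup = 1600.0 mL
tahini: (1 tbsp + 1 tsp = 4/3 tbsp) × 5/3 × 15 mL/tbsp ≈ 33.3 mL
chicken stock: 10 fl oz × 5/3 × 30 mL/fl oz = 500.0 mL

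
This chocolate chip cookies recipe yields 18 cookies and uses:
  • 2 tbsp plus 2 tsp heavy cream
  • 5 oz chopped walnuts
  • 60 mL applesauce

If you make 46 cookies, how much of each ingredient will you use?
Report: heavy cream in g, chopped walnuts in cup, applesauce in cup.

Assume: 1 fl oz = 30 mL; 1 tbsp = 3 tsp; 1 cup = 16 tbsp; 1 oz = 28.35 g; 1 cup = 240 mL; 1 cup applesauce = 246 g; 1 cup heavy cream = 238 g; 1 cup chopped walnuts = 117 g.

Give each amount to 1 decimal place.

heavy cream: 101.4 g; chopped walnuts: 3.1 cup; applesauce: 0.6 cup

Scaling factor: 46/18 = 23/9.
heavy cream: (2 tbsp + 2 tsp = 8/3 tbsp) × 23/9 ÷ 16 tbsp/cup × 238 g/cup ≈ 101.4 g
chopped walnuts: 5 oz × 23/9 × 28.35 g/oz ÷ 117 g/cup ≈ 3.1 cup
applesauce: 60 mL × 23/9 ÷ 240 mL/cup ≈ 0.6 cup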